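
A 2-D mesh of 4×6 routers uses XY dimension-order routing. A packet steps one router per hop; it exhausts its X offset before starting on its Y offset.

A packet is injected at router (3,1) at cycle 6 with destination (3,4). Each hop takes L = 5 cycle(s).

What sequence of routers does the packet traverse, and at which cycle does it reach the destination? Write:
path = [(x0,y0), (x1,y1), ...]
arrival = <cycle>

path = [(3,1), (3,2), (3,3), (3,4)]
arrival = 21

src (3,1)  cyc=6
N→(3,2)  cyc=11
N→(3,3)  cyc=16
N→(3,4)  cyc=21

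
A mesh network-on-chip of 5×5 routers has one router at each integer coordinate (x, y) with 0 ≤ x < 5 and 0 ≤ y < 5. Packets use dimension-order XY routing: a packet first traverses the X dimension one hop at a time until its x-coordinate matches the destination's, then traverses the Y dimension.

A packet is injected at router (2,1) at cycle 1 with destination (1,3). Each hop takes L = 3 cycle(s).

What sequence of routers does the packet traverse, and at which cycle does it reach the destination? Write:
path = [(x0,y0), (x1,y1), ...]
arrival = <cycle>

path = [(2,1), (1,1), (1,2), (1,3)]
arrival = 10

hop 0: (2,1) @ cyc 1
hop 1: (1,1) @ cyc 4  [W]
hop 2: (1,2) @ cyc 7  [N]
hop 3: (1,3) @ cyc 10  [N]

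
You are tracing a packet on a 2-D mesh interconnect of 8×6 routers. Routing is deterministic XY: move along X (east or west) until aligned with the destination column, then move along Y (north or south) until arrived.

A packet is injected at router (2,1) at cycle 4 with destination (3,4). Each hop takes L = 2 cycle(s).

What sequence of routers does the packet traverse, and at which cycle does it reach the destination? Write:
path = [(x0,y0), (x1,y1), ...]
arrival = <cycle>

path = [(2,1), (3,1), (3,2), (3,3), (3,4)]
arrival = 12

[0] x=2 y=1 t=4
[1] x=3 y=1 t=6 →E
[2] x=3 y=2 t=8 →N
[3] x=3 y=3 t=10 →N
[4] x=3 y=4 t=12 →N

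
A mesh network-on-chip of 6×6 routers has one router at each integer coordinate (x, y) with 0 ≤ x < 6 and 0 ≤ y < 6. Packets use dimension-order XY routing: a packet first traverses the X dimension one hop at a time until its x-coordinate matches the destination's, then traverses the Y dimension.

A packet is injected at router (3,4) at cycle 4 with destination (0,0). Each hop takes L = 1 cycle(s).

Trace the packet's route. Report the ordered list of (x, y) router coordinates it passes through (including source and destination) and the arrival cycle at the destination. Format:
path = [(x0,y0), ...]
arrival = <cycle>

#0 — 3,4 | c4
#1 — 2,4 | c5 | W
#2 — 1,4 | c6 | W
#3 — 0,4 | c7 | W
#4 — 0,3 | c8 | S
#5 — 0,2 | c9 | S
#6 — 0,1 | c10 | S
#7 — 0,0 | c11 | S

path = [(3,4), (2,4), (1,4), (0,4), (0,3), (0,2), (0,1), (0,0)]
arrival = 11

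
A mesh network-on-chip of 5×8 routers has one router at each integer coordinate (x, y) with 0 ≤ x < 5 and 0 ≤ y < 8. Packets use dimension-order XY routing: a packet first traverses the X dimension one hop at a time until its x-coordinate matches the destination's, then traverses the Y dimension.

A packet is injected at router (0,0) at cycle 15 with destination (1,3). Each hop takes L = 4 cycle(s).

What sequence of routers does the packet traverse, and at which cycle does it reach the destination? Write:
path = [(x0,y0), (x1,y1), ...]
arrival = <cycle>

path = [(0,0), (1,0), (1,1), (1,2), (1,3)]
arrival = 31

t=15: at (0,0)
t=19: at (1,0) after E
t=23: at (1,1) after N
t=27: at (1,2) after N
t=31: at (1,3) after N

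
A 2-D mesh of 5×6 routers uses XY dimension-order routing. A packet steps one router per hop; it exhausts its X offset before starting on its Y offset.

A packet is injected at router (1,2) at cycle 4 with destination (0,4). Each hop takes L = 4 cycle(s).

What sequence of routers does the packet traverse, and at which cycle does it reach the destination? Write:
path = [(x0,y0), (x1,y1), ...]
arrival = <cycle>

[0] x=1 y=2 t=4
[1] x=0 y=2 t=8 →W
[2] x=0 y=3 t=12 →N
[3] x=0 y=4 t=16 →N

path = [(1,2), (0,2), (0,3), (0,4)]
arrival = 16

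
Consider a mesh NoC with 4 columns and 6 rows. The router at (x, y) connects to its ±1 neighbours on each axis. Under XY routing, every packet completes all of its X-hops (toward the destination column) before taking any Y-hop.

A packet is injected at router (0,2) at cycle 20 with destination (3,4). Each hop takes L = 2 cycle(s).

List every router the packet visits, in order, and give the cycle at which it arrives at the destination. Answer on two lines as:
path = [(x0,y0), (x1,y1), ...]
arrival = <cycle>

path = [(0,2), (1,2), (2,2), (3,2), (3,3), (3,4)]
arrival = 30

#0 — 0,2 | c20
#1 — 1,2 | c22 | E
#2 — 2,2 | c24 | E
#3 — 3,2 | c26 | E
#4 — 3,3 | c28 | N
#5 — 3,4 | c30 | N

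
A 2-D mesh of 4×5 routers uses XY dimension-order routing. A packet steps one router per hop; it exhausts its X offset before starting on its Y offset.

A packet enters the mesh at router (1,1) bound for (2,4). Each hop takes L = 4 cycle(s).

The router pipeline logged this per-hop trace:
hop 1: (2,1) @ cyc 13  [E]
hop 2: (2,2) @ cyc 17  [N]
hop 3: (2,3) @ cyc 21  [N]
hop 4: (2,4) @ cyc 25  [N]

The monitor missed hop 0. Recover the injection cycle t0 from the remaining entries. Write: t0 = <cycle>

t0 = 9

The first recorded entry is hop 1 at cycle 13.
t0 = cyc[1] − L = 13 − 4 = 9.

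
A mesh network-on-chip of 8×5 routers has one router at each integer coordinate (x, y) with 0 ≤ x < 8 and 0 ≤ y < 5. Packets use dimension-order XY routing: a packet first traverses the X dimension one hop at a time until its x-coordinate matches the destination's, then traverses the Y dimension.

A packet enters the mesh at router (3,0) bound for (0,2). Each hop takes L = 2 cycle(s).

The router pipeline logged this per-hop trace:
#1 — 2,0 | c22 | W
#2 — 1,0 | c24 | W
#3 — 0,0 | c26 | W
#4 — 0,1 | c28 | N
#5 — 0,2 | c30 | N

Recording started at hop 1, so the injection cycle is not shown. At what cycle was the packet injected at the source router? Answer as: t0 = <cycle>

At hop 1 the cycle is 22; in general cyc_k = t0 + kL.
Subtract one hop: t0 = 22 − 2 = 20.

t0 = 20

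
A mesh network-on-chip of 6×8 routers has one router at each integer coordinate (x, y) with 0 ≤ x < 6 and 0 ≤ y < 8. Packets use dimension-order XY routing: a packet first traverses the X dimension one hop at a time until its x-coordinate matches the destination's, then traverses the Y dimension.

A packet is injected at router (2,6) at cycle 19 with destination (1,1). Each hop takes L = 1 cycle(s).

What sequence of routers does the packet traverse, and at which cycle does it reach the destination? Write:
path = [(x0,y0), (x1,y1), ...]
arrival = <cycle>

path = [(2,6), (1,6), (1,5), (1,4), (1,3), (1,2), (1,1)]
arrival = 25

#0 — 2,6 | c19
#1 — 1,6 | c20 | W
#2 — 1,5 | c21 | S
#3 — 1,4 | c22 | S
#4 — 1,3 | c23 | S
#5 — 1,2 | c24 | S
#6 — 1,1 | c25 | S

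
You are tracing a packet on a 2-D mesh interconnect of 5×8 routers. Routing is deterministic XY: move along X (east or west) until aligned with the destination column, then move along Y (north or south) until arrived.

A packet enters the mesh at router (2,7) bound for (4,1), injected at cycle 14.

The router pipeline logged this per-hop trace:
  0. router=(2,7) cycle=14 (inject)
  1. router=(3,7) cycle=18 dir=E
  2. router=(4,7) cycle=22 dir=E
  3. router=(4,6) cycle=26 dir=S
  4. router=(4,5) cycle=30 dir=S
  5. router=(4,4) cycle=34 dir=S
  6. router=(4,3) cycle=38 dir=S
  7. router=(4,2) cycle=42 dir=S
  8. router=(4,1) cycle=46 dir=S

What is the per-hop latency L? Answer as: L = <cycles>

L = 4

From hop 0 (14) to hop 1 (18): +4 cycles.
Per-hop latency L = Δcyc = 4.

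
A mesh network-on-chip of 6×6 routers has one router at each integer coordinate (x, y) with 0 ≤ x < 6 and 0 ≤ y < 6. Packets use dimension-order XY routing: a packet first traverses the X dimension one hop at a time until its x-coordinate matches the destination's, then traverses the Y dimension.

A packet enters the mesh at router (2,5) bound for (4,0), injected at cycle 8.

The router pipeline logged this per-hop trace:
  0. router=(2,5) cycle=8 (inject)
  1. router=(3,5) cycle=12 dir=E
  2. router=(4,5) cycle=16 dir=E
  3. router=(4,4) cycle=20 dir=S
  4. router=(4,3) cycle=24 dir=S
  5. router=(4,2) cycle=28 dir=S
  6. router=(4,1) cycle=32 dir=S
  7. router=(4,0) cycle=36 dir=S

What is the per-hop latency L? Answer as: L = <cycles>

cyc[1] − cyc[0] = 12 − 8 = 4.
Each hop adds L, hence L = 4.

L = 4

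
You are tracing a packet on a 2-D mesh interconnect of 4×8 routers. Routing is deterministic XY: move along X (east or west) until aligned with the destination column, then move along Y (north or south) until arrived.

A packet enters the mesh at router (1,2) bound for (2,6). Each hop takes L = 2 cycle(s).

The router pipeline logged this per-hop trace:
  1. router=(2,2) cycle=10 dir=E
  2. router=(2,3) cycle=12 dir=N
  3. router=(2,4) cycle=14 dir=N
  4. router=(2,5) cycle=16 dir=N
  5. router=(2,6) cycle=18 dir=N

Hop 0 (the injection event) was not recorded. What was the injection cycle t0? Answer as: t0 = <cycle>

cyc[1] = 10 and cyc[k] = t0 + k·L for every k.
Subtract one hop: t0 = 10 − 2 = 8.

t0 = 8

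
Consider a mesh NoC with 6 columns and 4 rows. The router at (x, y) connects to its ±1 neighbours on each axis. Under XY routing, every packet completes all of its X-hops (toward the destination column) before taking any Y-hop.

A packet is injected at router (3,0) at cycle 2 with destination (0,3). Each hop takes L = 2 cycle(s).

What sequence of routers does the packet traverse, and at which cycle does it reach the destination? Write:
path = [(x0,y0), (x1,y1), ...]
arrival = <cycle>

path = [(3,0), (2,0), (1,0), (0,0), (0,1), (0,2), (0,3)]
arrival = 14

t=2: at (3,0)
t=4: at (2,0) after W
t=6: at (1,0) after W
t=8: at (0,0) after W
t=10: at (0,1) after N
t=12: at (0,2) after N
t=14: at (0,3) after N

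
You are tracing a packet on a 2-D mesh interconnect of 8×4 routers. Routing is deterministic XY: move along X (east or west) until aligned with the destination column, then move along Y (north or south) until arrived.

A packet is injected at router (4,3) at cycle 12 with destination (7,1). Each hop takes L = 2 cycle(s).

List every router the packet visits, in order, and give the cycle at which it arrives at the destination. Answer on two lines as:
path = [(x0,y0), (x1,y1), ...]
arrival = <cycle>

  0. router=(4,3) cycle=12 (inject)
  1. router=(5,3) cycle=14 dir=E
  2. router=(6,3) cycle=16 dir=E
  3. router=(7,3) cycle=18 dir=E
  4. router=(7,2) cycle=20 dir=S
  5. router=(7,1) cycle=22 dir=S

path = [(4,3), (5,3), (6,3), (7,3), (7,2), (7,1)]
arrival = 22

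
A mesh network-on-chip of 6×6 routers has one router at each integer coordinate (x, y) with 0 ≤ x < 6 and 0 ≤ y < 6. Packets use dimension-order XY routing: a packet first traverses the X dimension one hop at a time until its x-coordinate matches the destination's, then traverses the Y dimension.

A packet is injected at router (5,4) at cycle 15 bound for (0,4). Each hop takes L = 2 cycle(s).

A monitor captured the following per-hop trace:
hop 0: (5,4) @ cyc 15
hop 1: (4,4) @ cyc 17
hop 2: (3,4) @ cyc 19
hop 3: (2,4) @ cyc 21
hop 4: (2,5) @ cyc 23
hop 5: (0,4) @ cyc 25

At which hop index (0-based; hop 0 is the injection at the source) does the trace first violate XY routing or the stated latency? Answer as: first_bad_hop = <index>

hop 1: step (-1,+0), +2 cyc — ok
hop 2: step (-1,+0), +2 cyc — ok
hop 3: step (-1,+0), +2 cyc — ok
hop 4: step (+0,+1), +2 cyc — BAD: Y-move but x=2≠0

first_bad_hop = 4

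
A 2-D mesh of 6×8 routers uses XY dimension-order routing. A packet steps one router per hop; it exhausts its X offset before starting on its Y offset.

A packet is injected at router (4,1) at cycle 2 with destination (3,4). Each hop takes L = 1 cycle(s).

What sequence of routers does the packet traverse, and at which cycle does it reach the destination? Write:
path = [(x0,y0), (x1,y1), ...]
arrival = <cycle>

path = [(4,1), (3,1), (3,2), (3,3), (3,4)]
arrival = 6

  0. router=(4,1) cycle=2 (inject)
  1. router=(3,1) cycle=3 dir=W
  2. router=(3,2) cycle=4 dir=N
  3. router=(3,3) cycle=5 dir=N
  4. router=(3,4) cycle=6 dir=N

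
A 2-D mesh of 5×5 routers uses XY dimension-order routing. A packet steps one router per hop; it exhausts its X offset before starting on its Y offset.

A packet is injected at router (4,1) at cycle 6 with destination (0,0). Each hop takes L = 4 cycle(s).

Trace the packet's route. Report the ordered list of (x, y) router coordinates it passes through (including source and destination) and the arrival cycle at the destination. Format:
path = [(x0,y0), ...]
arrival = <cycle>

path = [(4,1), (3,1), (2,1), (1,1), (0,1), (0,0)]
arrival = 26

[0] x=4 y=1 t=6
[1] x=3 y=1 t=10 →W
[2] x=2 y=1 t=14 →W
[3] x=1 y=1 t=18 →W
[4] x=0 y=1 t=22 →W
[5] x=0 y=0 t=26 →S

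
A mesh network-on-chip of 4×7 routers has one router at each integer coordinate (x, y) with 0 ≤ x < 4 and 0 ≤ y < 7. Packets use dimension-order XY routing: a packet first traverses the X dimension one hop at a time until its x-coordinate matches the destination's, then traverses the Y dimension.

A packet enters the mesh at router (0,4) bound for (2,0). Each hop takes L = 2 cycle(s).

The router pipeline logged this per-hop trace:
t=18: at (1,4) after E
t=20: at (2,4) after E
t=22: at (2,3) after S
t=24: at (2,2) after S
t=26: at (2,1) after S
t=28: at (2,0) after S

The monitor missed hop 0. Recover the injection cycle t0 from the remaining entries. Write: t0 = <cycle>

t0 = 16

The first recorded entry is hop 1 at cycle 18.
Therefore t0 = 18 − L = 16.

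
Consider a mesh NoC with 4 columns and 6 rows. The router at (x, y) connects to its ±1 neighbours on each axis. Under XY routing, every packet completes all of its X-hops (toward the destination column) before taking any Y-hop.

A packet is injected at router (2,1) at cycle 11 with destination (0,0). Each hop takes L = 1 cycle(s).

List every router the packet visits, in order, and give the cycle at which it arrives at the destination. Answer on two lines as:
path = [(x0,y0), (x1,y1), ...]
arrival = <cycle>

hop 0: (2,1) @ cyc 11
hop 1: (1,1) @ cyc 12  [W]
hop 2: (0,1) @ cyc 13  [W]
hop 3: (0,0) @ cyc 14  [S]

path = [(2,1), (1,1), (0,1), (0,0)]
arrival = 14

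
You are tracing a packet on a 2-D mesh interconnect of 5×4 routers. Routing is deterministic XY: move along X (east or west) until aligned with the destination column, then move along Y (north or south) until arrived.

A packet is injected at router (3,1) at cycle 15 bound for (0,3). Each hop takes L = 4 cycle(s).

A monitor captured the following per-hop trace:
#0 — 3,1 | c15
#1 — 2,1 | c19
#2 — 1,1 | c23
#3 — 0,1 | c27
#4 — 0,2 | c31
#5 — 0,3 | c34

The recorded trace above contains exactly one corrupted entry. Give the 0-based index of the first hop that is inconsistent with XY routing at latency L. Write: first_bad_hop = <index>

first_bad_hop = 5

hop 1: step (-1,+0), +4 cyc — ok
hop 2: step (-1,+0), +4 cyc — ok
hop 3: step (-1,+0), +4 cyc — ok
hop 4: step (+0,+1), +4 cyc — ok
hop 5: step (+0,+1), +3 cyc — BAD: Δcyc=3≠L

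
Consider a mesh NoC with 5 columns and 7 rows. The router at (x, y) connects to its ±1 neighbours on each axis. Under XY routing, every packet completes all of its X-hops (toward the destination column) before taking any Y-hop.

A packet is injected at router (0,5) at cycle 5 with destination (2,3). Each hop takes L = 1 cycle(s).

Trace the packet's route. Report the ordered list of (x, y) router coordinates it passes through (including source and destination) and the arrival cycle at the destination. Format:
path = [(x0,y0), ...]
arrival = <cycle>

path = [(0,5), (1,5), (2,5), (2,4), (2,3)]
arrival = 9

hop 0: (0,5) @ cyc 5
hop 1: (1,5) @ cyc 6  [E]
hop 2: (2,5) @ cyc 7  [E]
hop 3: (2,4) @ cyc 8  [S]
hop 4: (2,3) @ cyc 9  [S]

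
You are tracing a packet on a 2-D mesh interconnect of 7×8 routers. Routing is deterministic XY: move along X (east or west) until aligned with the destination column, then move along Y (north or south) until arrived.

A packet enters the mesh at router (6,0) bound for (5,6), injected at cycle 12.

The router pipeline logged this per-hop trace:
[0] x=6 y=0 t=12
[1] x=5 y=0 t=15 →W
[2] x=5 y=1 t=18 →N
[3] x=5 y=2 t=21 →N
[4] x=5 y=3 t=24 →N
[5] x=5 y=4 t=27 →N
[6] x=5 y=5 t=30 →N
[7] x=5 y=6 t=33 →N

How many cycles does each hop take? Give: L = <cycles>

L = 3

cyc[1] − cyc[0] = 15 − 12 = 3.
One hop costs L cycles, so L = 3.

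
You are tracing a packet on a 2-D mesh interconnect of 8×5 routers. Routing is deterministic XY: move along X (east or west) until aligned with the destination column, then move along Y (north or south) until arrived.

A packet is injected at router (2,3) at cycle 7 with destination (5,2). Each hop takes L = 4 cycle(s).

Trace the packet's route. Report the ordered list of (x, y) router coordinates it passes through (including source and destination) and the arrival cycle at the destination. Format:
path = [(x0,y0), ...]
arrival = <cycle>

hop 0: (2,3) @ cyc 7
hop 1: (3,3) @ cyc 11  [E]
hop 2: (4,3) @ cyc 15  [E]
hop 3: (5,3) @ cyc 19  [E]
hop 4: (5,2) @ cyc 23  [S]

path = [(2,3), (3,3), (4,3), (5,3), (5,2)]
arrival = 23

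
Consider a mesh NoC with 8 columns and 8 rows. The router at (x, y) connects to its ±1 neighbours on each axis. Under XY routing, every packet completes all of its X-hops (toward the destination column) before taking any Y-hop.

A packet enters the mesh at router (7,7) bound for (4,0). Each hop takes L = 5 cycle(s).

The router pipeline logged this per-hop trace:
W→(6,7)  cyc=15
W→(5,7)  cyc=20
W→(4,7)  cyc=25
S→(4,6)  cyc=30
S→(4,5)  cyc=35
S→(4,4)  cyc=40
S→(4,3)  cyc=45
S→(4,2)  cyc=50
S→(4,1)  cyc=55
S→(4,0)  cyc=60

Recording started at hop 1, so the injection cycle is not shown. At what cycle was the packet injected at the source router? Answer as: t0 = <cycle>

t0 = 10

The first recorded entry is hop 1 at cycle 15.
Subtract one hop: t0 = 15 − 5 = 10.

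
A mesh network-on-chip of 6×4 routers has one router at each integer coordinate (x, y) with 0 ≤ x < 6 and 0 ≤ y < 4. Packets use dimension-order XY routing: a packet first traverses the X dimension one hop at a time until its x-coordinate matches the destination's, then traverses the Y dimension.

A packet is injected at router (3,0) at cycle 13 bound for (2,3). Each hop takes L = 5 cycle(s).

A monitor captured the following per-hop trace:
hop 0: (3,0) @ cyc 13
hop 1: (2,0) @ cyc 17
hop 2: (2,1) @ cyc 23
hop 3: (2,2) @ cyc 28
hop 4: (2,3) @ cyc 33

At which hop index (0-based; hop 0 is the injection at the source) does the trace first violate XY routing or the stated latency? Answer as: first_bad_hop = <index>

first_bad_hop = 1

check 1→ d=(-1,0) cyc+4: BAD: Δcyc=4≠L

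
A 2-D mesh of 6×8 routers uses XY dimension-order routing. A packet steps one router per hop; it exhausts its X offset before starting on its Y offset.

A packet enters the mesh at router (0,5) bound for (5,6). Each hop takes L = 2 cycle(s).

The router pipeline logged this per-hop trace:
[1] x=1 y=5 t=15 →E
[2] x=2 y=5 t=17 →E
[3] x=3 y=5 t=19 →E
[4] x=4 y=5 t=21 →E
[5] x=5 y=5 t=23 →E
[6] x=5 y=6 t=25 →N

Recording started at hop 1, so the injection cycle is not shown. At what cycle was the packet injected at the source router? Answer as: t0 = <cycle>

cyc[1] = 15 and cyc[k] = t0 + k·L for every k.
Subtract one hop: t0 = 15 − 2 = 13.

t0 = 13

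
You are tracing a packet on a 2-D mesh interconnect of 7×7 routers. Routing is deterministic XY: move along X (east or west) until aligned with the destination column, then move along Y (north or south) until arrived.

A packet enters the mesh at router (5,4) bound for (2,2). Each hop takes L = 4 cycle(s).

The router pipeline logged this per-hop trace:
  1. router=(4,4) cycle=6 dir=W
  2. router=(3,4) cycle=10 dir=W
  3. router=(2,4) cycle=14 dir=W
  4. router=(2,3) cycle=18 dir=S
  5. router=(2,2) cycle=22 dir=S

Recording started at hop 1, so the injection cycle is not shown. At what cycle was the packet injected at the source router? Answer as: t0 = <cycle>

t0 = 2

At hop 1 the cycle is 6; in general cyc_k = t0 + kL.
t0 = cyc[1] − L = 6 − 4 = 2.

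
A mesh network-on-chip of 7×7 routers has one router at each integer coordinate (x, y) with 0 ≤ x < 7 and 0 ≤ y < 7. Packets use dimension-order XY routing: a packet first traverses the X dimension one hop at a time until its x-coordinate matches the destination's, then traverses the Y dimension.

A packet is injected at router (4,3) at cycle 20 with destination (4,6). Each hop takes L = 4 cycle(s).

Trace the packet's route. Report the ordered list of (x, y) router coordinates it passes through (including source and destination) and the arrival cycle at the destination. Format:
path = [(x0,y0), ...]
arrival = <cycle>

path = [(4,3), (4,4), (4,5), (4,6)]
arrival = 32

#0 — 4,3 | c20
#1 — 4,4 | c24 | N
#2 — 4,5 | c28 | N
#3 — 4,6 | c32 | N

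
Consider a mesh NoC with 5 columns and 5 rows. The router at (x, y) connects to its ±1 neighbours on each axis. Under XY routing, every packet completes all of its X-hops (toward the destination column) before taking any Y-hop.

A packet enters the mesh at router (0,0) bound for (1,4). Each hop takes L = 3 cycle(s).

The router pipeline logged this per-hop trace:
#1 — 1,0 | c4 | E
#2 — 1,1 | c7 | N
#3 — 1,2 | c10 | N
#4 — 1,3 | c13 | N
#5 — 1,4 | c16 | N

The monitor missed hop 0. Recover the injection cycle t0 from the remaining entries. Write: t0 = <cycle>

t0 = 1

cyc[1] = 4 and cyc[k] = t0 + k·L for every k.
t0 = cyc[1] − L = 4 − 3 = 1.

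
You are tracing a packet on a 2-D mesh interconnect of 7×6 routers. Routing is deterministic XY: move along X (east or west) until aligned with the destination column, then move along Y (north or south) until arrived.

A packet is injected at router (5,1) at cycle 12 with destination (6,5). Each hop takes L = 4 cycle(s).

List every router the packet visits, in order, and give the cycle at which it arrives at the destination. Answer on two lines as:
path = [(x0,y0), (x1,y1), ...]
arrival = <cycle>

path = [(5,1), (6,1), (6,2), (6,3), (6,4), (6,5)]
arrival = 32

src (5,1)  cyc=12
E→(6,1)  cyc=16
N→(6,2)  cyc=20
N→(6,3)  cyc=24
N→(6,4)  cyc=28
N→(6,5)  cyc=32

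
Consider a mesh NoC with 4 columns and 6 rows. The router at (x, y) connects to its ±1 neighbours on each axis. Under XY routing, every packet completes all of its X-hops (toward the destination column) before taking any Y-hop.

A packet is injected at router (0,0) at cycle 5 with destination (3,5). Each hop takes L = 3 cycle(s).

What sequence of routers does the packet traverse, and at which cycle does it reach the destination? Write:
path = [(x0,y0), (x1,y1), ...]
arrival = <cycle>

#0 — 0,0 | c5
#1 — 1,0 | c8 | E
#2 — 2,0 | c11 | E
#3 — 3,0 | c14 | E
#4 — 3,1 | c17 | N
#5 — 3,2 | c20 | N
#6 — 3,3 | c23 | N
#7 — 3,4 | c26 | N
#8 — 3,5 | c29 | N

path = [(0,0), (1,0), (2,0), (3,0), (3,1), (3,2), (3,3), (3,4), (3,5)]
arrival = 29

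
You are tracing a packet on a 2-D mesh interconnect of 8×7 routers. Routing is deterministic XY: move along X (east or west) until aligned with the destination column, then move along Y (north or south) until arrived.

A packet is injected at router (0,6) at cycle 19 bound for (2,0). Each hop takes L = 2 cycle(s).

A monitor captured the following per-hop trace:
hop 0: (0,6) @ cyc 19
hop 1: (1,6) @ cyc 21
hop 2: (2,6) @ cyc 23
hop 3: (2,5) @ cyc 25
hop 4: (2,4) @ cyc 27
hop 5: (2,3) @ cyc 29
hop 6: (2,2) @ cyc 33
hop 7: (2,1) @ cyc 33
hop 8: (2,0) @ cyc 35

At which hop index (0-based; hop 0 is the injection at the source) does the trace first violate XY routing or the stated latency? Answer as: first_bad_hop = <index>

  1: Δx=+1 Δy=+0 Δt=2 [ok]
  2: Δx=+1 Δy=+0 Δt=2 [ok]
  3: Δx=+0 Δy=-1 Δt=2 [ok]
  4: Δx=+0 Δy=-1 Δt=2 [ok]
  5: Δx=+0 Δy=-1 Δt=2 [ok]
  6: Δx=+0 Δy=-1 Δt=4 [BAD: Δcyc=4≠L]

first_bad_hop = 6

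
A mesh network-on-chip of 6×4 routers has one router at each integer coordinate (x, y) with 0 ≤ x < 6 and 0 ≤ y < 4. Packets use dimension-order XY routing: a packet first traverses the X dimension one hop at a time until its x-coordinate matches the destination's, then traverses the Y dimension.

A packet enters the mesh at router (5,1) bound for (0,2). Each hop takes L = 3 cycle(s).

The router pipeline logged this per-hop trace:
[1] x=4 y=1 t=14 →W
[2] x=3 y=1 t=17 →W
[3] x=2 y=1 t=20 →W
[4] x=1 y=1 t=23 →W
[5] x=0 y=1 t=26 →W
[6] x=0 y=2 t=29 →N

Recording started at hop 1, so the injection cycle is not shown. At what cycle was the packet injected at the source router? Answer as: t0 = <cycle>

t0 = 11

At hop 1 the cycle is 14; in general cyc_k = t0 + kL.
So t0 = 14 − 1·3 = 11.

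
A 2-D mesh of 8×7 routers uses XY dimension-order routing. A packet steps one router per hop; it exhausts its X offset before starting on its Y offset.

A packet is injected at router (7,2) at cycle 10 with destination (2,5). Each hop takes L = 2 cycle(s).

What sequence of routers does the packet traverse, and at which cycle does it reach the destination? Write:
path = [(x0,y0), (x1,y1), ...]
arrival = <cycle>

[0] x=7 y=2 t=10
[1] x=6 y=2 t=12 →W
[2] x=5 y=2 t=14 →W
[3] x=4 y=2 t=16 →W
[4] x=3 y=2 t=18 →W
[5] x=2 y=2 t=20 →W
[6] x=2 y=3 t=22 →N
[7] x=2 y=4 t=24 →N
[8] x=2 y=5 t=26 →N

path = [(7,2), (6,2), (5,2), (4,2), (3,2), (2,2), (2,3), (2,4), (2,5)]
arrival = 26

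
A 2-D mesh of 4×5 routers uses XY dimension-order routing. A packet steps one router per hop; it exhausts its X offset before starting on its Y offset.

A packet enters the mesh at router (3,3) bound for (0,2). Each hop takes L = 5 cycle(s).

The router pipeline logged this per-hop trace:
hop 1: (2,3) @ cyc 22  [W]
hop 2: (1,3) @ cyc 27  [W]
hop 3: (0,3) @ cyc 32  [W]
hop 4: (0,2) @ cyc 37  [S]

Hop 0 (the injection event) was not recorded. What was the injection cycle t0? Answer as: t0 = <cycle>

t0 = 17

The first recorded entry is hop 1 at cycle 22.
So t0 = 22 − 1·5 = 17.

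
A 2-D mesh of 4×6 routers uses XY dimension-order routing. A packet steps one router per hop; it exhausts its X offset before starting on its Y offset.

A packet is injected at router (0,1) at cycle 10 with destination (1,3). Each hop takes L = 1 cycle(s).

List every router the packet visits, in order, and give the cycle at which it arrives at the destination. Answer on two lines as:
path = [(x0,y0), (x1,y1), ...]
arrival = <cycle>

hop 0: (0,1) @ cyc 10
hop 1: (1,1) @ cyc 11  [E]
hop 2: (1,2) @ cyc 12  [N]
hop 3: (1,3) @ cyc 13  [N]

path = [(0,1), (1,1), (1,2), (1,3)]
arrival = 13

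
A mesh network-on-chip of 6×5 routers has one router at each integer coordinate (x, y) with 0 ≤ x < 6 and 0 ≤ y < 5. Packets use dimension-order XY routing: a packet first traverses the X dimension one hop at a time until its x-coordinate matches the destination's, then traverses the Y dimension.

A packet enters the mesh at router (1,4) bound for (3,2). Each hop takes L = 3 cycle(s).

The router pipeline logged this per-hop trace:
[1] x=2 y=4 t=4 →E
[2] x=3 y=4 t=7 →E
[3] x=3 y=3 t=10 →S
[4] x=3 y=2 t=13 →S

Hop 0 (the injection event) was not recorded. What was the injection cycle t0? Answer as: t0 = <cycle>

cyc[1] = 4 and cyc[k] = t0 + k·L for every k.
Therefore t0 = 4 − L = 1.

t0 = 1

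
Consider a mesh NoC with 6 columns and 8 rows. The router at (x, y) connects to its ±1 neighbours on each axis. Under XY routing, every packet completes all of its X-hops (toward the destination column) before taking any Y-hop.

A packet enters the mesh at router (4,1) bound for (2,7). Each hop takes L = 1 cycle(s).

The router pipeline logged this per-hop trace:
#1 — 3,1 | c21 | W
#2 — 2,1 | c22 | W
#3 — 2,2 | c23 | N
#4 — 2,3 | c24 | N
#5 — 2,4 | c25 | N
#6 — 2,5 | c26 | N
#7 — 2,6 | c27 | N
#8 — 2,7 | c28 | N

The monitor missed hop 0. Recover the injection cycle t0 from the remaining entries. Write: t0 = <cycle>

cyc[1] = 21 and cyc[k] = t0 + k·L for every k.
Therefore t0 = 21 − L = 20.

t0 = 20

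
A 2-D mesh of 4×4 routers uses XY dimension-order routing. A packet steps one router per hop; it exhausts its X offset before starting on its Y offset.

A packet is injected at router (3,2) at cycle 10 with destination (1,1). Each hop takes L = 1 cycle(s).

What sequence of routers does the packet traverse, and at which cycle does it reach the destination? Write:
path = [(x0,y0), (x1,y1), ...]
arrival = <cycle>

path = [(3,2), (2,2), (1,2), (1,1)]
arrival = 13

  0. router=(3,2) cycle=10 (inject)
  1. router=(2,2) cycle=11 dir=W
  2. router=(1,2) cycle=12 dir=W
  3. router=(1,1) cycle=13 dir=S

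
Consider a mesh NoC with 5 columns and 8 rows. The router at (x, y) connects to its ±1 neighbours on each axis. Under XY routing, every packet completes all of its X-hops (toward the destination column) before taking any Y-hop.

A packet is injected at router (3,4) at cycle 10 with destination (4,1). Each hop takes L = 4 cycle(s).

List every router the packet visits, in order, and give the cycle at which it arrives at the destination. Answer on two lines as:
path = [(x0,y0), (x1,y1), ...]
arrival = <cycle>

path = [(3,4), (4,4), (4,3), (4,2), (4,1)]
arrival = 26

t=10: at (3,4)
t=14: at (4,4) after E
t=18: at (4,3) after S
t=22: at (4,2) after S
t=26: at (4,1) after S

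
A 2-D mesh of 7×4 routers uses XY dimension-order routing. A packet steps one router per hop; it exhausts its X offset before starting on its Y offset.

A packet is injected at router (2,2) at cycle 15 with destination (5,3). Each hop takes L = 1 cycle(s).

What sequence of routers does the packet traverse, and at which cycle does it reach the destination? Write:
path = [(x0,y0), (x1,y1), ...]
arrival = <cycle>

path = [(2,2), (3,2), (4,2), (5,2), (5,3)]
arrival = 19

  0. router=(2,2) cycle=15 (inject)
  1. router=(3,2) cycle=16 dir=E
  2. router=(4,2) cycle=17 dir=E
  3. router=(5,2) cycle=18 dir=E
  4. router=(5,3) cycle=19 dir=N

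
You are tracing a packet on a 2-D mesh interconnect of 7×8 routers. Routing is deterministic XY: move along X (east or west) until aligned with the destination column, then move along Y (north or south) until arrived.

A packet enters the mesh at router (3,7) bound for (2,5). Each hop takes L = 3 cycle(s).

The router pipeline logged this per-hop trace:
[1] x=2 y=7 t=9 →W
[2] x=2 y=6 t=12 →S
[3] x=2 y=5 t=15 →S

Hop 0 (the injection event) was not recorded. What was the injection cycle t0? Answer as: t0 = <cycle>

t0 = 6

At hop 1 the cycle is 9; in general cyc_k = t0 + kL.
Subtract one hop: t0 = 9 − 3 = 6.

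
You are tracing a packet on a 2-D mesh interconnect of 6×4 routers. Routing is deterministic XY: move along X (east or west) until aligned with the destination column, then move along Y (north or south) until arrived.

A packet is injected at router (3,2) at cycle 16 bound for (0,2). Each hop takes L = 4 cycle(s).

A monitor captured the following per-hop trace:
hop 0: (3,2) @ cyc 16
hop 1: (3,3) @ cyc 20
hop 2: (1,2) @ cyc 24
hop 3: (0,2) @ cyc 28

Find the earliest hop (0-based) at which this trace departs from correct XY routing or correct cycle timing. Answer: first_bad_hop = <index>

check 1→ d=(0,1) cyc+4: BAD: Y-move but x=3≠0

first_bad_hop = 1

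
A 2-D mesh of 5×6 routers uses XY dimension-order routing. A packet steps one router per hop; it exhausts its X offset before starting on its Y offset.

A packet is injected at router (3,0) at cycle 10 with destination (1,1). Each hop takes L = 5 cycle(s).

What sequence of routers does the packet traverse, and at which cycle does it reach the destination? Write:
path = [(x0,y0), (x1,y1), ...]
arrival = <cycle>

t=10: at (3,0)
t=15: at (2,0) after W
t=20: at (1,0) after W
t=25: at (1,1) after N

path = [(3,0), (2,0), (1,0), (1,1)]
arrival = 25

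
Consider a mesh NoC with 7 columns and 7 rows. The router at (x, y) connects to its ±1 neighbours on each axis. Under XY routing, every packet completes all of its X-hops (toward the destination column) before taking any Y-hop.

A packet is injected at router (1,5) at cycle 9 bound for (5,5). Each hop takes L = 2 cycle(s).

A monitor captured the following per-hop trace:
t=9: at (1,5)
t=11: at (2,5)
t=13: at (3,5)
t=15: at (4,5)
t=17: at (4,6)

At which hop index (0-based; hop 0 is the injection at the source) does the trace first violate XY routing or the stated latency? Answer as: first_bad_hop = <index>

first_bad_hop = 4

  1: Δx=+1 Δy=+0 Δt=2 [ok]
  2: Δx=+1 Δy=+0 Δt=2 [ok]
  3: Δx=+1 Δy=+0 Δt=2 [ok]
  4: Δx=+0 Δy=+1 Δt=2 [BAD: Y-move but x=4≠5]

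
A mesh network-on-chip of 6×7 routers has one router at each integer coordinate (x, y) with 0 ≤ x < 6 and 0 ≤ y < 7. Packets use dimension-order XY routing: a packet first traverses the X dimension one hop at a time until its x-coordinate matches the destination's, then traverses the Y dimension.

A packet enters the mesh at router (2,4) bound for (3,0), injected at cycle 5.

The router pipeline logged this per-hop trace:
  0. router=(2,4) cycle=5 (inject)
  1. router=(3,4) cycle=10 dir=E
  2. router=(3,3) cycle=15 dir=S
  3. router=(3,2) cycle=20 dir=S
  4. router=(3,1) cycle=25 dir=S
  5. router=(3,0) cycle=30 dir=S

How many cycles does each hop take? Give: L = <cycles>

L = 5

Between hops 0 and 1 the cycle counter advances 10 − 5 = 5.
That increment is L by definition: L = 5.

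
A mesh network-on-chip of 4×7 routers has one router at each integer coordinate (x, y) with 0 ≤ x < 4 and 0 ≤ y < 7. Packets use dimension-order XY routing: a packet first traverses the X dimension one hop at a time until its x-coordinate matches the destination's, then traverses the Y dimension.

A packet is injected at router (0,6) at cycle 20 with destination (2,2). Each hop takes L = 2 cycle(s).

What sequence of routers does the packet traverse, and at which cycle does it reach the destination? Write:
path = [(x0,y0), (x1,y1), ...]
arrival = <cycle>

  0. router=(0,6) cycle=20 (inject)
  1. router=(1,6) cycle=22 dir=E
  2. router=(2,6) cycle=24 dir=E
  3. router=(2,5) cycle=26 dir=S
  4. router=(2,4) cycle=28 dir=S
  5. router=(2,3) cycle=30 dir=S
  6. router=(2,2) cycle=32 dir=S

path = [(0,6), (1,6), (2,6), (2,5), (2,4), (2,3), (2,2)]
arrival = 32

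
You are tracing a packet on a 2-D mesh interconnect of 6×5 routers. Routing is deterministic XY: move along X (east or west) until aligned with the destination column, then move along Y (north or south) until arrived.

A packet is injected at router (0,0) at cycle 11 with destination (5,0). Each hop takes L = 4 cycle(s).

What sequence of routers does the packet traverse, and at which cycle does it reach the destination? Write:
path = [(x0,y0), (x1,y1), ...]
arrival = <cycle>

hop 0: (0,0) @ cyc 11
hop 1: (1,0) @ cyc 15  [E]
hop 2: (2,0) @ cyc 19  [E]
hop 3: (3,0) @ cyc 23  [E]
hop 4: (4,0) @ cyc 27  [E]
hop 5: (5,0) @ cyc 31  [E]

path = [(0,0), (1,0), (2,0), (3,0), (4,0), (5,0)]
arrival = 31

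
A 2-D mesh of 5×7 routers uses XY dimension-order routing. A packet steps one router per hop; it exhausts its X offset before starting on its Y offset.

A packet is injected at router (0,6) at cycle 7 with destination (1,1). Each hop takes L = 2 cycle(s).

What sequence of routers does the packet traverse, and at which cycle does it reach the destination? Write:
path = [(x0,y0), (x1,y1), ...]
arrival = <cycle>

path = [(0,6), (1,6), (1,5), (1,4), (1,3), (1,2), (1,1)]
arrival = 19

hop 0: (0,6) @ cyc 7
hop 1: (1,6) @ cyc 9  [E]
hop 2: (1,5) @ cyc 11  [S]
hop 3: (1,4) @ cyc 13  [S]
hop 4: (1,3) @ cyc 15  [S]
hop 5: (1,2) @ cyc 17  [S]
hop 6: (1,1) @ cyc 19  [S]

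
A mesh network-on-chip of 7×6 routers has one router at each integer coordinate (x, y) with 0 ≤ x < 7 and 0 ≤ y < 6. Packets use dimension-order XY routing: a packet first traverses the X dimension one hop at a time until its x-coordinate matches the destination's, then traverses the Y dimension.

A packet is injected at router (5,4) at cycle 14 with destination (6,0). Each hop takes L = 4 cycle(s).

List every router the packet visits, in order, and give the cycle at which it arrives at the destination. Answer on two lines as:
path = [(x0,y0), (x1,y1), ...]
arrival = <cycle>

path = [(5,4), (6,4), (6,3), (6,2), (6,1), (6,0)]
arrival = 34

hop 0: (5,4) @ cyc 14
hop 1: (6,4) @ cyc 18  [E]
hop 2: (6,3) @ cyc 22  [S]
hop 3: (6,2) @ cyc 26  [S]
hop 4: (6,1) @ cyc 30  [S]
hop 5: (6,0) @ cyc 34  [S]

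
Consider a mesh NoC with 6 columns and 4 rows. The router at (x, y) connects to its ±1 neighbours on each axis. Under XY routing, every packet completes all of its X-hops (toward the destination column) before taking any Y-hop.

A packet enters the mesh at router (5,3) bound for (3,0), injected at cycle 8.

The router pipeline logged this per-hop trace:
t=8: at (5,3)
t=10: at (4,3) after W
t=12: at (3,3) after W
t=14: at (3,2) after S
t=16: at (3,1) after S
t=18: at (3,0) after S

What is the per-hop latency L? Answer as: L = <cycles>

L = 2

Δcyc across hop 0→1: 10 − 8 = 2.
Each hop adds L, hence L = 2.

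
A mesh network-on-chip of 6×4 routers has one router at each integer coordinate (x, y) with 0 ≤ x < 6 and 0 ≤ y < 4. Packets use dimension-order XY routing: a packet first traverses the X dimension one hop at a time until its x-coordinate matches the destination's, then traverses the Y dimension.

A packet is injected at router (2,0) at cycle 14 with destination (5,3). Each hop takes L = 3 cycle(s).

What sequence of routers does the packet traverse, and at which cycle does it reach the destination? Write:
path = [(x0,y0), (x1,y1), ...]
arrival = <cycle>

path = [(2,0), (3,0), (4,0), (5,0), (5,1), (5,2), (5,3)]
arrival = 32

t=14: at (2,0)
t=17: at (3,0) after E
t=20: at (4,0) after E
t=23: at (5,0) after E
t=26: at (5,1) after N
t=29: at (5,2) after N
t=32: at (5,3) after N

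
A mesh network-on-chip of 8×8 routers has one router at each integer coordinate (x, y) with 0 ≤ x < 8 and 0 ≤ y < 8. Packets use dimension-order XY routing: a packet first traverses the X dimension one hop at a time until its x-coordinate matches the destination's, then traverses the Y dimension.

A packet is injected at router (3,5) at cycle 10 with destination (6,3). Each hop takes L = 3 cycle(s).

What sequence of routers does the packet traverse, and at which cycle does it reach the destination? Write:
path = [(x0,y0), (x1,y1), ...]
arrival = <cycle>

path = [(3,5), (4,5), (5,5), (6,5), (6,4), (6,3)]
arrival = 25

hop 0: (3,5) @ cyc 10
hop 1: (4,5) @ cyc 13  [E]
hop 2: (5,5) @ cyc 16  [E]
hop 3: (6,5) @ cyc 19  [E]
hop 4: (6,4) @ cyc 22  [S]
hop 5: (6,3) @ cyc 25  [S]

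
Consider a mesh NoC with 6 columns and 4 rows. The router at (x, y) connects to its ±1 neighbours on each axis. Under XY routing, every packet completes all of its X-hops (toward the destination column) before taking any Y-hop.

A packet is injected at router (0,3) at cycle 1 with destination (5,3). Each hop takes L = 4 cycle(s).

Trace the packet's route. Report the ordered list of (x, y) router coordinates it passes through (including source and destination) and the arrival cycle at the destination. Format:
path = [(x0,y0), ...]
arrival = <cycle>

hop 0: (0,3) @ cyc 1
hop 1: (1,3) @ cyc 5  [E]
hop 2: (2,3) @ cyc 9  [E]
hop 3: (3,3) @ cyc 13  [E]
hop 4: (4,3) @ cyc 17  [E]
hop 5: (5,3) @ cyc 21  [E]

path = [(0,3), (1,3), (2,3), (3,3), (4,3), (5,3)]
arrival = 21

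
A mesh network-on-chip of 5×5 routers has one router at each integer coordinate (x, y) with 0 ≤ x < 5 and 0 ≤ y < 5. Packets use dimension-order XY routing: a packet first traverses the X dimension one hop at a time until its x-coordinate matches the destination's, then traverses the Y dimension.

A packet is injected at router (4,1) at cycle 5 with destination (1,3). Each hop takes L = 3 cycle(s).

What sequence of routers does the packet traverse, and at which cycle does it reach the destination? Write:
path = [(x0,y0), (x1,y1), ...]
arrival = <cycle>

path = [(4,1), (3,1), (2,1), (1,1), (1,2), (1,3)]
arrival = 20

  0. router=(4,1) cycle=5 (inject)
  1. router=(3,1) cycle=8 dir=W
  2. router=(2,1) cycle=11 dir=W
  3. router=(1,1) cycle=14 dir=W
  4. router=(1,2) cycle=17 dir=N
  5. router=(1,3) cycle=20 dir=N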